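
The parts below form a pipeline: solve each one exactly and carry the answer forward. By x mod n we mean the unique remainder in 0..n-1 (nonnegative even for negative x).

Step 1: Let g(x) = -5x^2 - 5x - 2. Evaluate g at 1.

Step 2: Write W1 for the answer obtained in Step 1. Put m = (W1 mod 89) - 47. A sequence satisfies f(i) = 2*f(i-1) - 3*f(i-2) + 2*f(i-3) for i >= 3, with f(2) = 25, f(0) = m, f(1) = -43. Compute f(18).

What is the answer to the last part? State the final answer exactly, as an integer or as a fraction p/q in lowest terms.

Step 1: -5*(1)^2 - 5*(1)^1 - 2 = (-5) + (-5) + (-2) = -12; answer -12
Step 2: W1 = -12; m = 30; f(3) = 2*(25) - 3*(-43) + 2*(30) = 239; iterating: f(3)=239, f(4)=317, f(5)=-33, f(6)=-539, f(7)=-345, f(8)=861, f(9)=1679, f(10)=85, f(11)=-3145, f(12)=-3187, f(13)=3231, f(14)=9733, f(15)=3399, f(16)=-15939, f(17)=-22609, f(18)=9397; answer 9397

9397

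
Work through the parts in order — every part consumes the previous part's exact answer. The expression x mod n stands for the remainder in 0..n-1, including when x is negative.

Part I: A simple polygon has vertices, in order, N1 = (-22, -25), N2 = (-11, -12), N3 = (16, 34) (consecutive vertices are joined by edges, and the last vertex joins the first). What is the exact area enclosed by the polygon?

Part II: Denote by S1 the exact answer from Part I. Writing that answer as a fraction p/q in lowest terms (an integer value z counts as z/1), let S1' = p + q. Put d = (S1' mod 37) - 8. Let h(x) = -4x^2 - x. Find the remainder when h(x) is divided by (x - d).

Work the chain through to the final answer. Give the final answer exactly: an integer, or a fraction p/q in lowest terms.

-5

Part I: cross terms: (-22*-12 - -11*-25)=-11, (-11*34 - 16*-12)=-182, (16*-25 - -22*34)=348; twice the area = |155| = 155; area = 155/2; answer 155/2
Part II: S1 = 155/2; threaded value p + q = 157; d = 1; remainder = value at the root: -4*(1)^2 - 1*(1)^1 = (-4) + (-1) = -5; answer -5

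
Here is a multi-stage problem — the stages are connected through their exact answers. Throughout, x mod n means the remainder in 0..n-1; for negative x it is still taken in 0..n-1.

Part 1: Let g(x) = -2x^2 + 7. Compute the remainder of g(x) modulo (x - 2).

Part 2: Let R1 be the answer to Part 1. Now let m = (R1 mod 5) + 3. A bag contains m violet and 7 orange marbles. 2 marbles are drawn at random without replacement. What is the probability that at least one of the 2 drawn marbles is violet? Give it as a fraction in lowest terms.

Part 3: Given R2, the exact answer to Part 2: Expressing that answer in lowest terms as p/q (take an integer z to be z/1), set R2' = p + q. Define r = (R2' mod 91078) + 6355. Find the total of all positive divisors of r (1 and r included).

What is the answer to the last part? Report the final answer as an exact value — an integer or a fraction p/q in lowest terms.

12768

Part 1: remainder = value at the root: -2*(2)^2 + 7 = (-8) + (7) = -1; answer -1
Part 2: R1 = -1; m = 7; total draws C(14,2) = 91; complement C(7,2) = 21; favorable 91 - 21 = 70; P = 10/13; answer 10/13
Part 3: R2 = 10/13; threaded value p + q = 23; r = 6378; 6378 = 2 * 3 * 1063; sigma = (1 + 2) * (1 + 3) * (1 + 1063) = 3 * 4 * 1064 = 12768; answer 12768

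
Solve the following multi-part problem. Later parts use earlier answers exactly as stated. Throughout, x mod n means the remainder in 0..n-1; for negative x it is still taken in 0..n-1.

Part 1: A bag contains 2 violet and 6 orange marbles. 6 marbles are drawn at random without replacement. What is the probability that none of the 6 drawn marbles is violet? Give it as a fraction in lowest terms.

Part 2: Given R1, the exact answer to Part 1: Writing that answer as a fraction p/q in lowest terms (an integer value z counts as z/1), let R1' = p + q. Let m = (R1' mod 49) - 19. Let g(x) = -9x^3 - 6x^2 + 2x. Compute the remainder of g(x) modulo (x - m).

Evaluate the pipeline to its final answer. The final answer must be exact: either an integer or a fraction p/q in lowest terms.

Part 1: total draws C(8,6) = 28; favorable C(6,6) = 1; P = 1/28; answer 1/28
Part 2: R1 = 1/28; threaded value p + q = 29; m = 10; remainder = value at the root: -9*(10)^3 - 6*(10)^2 + 2*(10)^1 = (-9000) + (-600) + (20) = -9580; answer -9580

-9580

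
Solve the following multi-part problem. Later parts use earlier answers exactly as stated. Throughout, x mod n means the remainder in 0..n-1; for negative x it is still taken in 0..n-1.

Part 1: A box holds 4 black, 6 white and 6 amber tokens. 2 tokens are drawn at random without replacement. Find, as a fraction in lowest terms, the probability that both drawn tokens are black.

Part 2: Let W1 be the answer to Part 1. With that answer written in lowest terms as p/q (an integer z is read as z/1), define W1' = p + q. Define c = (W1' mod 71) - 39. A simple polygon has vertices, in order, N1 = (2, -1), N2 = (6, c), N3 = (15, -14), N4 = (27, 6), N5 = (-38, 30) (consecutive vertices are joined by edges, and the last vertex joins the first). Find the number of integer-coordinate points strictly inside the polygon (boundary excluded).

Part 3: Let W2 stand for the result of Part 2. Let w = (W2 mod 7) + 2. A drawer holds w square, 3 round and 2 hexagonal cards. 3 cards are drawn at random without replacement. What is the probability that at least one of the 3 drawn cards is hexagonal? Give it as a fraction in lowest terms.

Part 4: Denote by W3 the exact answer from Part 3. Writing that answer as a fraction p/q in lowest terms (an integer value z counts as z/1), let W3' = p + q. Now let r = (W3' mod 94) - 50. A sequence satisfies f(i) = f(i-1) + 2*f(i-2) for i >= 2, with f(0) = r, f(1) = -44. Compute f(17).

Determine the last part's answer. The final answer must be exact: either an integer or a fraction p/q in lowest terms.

Part 1: total draws C(16,2) = 120; favorable C(4,2) = 6; P = 1/20; answer 1/20
Part 2: W1 = 1/20; threaded value p + q = 21; c = -18; cross terms: (2*-18 - 6*-1)=-30, (6*-14 - 15*-18)=186, (15*6 - 27*-14)=468, (27*30 - -38*6)=1038, (-38*-1 - 2*30)=-22; twice the area = |1640| = 1640; area = 820; boundary points = 1 + 1 + 4 + 1 + 1 = 8; strictly interior points = area - boundary/2 + 1 = 817; answer 817
Part 3: W2 = 817; w = 7; total draws C(12,3) = 220; complement C(10,3) = 120; favorable 220 - 120 = 100; P = 5/11; answer 5/11
Part 4: W3 = 5/11; threaded value p + q = 16; r = -34; f(2) = 1*(-44) + 2*(-34) = -112; iterating: f(2)=-112, f(3)=-200, f(4)=-424, f(5)=-824, f(6)=-1672, f(7)=-3320, f(8)=-6664, f(9)=-13304, f(10)=-26632, f(11)=-53240, f(12)=-106504, f(13)=-212984, f(14)=-425992, f(15)=-851960, f(16)=-1703944, f(17)=-3407864; answer -3407864

-3407864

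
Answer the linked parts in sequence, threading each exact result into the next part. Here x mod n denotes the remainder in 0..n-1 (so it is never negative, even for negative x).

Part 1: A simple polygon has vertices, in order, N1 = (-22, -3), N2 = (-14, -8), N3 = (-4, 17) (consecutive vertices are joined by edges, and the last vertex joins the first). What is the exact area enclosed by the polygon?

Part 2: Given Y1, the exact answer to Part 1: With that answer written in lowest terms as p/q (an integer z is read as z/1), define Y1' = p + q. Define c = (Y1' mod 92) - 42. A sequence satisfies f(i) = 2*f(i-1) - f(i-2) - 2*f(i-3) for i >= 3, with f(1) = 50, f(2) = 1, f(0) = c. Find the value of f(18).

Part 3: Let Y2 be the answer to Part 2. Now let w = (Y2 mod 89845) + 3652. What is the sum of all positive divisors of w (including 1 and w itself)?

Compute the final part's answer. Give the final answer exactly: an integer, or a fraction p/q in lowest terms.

Part 1: cross terms: (-22*-8 - -14*-3)=134, (-14*17 - -4*-8)=-270, (-4*-3 - -22*17)=386; twice the area = |250| = 250; area = 125; answer 125
Part 2: Y1 = 125; threaded value p + q = 126; c = -8; f(3) = 2*(1) - 1*(50) - 2*(-8) = -32; iterating: f(3)=-32, f(4)=-165, f(5)=-300, f(6)=-371, f(7)=-112, f(8)=747, f(9)=2348, f(10)=4173, f(11)=4504, f(12)=139, f(13)=-12572, f(14)=-34291, f(15)=-56288, f(16)=-53141, f(17)=18588, f(18)=202893; answer 202893
Part 3: Y2 = 202893; w = 26855; 26855 = 5 * 41 * 131; sigma = (1 + 5) * (1 + 41) * (1 + 131) = 6 * 42 * 132 = 33264; answer 33264

33264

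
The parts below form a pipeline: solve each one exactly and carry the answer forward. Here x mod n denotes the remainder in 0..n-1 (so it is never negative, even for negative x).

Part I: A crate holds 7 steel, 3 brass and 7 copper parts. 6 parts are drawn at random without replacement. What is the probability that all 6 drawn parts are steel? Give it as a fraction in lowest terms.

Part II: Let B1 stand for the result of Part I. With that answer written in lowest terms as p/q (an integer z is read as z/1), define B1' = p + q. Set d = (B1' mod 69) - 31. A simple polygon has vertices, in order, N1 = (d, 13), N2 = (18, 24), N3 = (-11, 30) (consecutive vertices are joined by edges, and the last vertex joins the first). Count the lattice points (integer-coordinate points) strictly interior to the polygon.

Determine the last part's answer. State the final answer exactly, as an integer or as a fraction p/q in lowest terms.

Part I: total draws C(17,6) = 12376; favorable C(7,6) = 7; P = 1/1768; answer 1/1768
Part II: B1 = 1/1768; threaded value p + q = 1769; d = 13; cross terms: (13*24 - 18*13)=78, (18*30 - -11*24)=804, (-11*13 - 13*30)=-533; twice the area = |349| = 349; area = 349/2; boundary points = 1 + 1 + 1 = 3; strictly interior points = area - boundary/2 + 1 = 174; answer 174

174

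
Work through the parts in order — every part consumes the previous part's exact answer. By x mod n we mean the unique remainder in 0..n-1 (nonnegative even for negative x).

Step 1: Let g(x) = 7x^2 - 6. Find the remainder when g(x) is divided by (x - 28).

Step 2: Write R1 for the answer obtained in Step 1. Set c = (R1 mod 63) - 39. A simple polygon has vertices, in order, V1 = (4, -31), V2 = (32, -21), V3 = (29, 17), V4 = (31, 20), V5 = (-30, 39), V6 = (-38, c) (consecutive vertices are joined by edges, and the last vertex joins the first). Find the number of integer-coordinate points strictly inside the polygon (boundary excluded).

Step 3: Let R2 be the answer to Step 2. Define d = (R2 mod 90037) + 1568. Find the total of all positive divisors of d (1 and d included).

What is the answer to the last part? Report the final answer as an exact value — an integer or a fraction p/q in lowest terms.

Step 1: remainder = value at the root: 7*(28)^2 - 6 = (5488) + (-6) = 5482; answer 5482
Step 2: R1 = 5482; c = -38; cross terms: (4*-21 - 32*-31)=908, (32*17 - 29*-21)=1153, (29*20 - 31*17)=53, (31*39 - -30*20)=1809, (-30*-38 - -38*39)=2622, (-38*-31 - 4*-38)=1330; twice the area = |7875| = 7875; area = 7875/2; boundary points = 2 + 1 + 1 + 1 + 1 + 7 = 13; strictly interior points = area - boundary/2 + 1 = 3932; answer 3932
Step 3: R2 = 3932; d = 5500; 5500 = 2^2 * 5^3 * 11; sigma = (1 + 2 + 4) * (1 + 5 + 25 + 125) * (1 + 11) = 7 * 156 * 12 = 13104; answer 13104

13104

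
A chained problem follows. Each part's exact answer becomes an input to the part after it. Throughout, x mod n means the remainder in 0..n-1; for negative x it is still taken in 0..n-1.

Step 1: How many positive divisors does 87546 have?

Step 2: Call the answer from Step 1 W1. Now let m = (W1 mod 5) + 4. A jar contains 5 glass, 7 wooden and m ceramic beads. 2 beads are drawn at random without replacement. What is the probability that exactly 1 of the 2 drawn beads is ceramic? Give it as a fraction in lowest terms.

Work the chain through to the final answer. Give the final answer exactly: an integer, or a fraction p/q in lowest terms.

Step 1: 87546 = 2 * 3 * 14591; number of divisors = (1+1) * (1+1) * (1+1) = 8; answer 8
Step 2: W1 = 8; m = 7; total draws C(19,2) = 171; favorable C(7,1)*C(12,1) = 84; P = 28/57; answer 28/57

28/57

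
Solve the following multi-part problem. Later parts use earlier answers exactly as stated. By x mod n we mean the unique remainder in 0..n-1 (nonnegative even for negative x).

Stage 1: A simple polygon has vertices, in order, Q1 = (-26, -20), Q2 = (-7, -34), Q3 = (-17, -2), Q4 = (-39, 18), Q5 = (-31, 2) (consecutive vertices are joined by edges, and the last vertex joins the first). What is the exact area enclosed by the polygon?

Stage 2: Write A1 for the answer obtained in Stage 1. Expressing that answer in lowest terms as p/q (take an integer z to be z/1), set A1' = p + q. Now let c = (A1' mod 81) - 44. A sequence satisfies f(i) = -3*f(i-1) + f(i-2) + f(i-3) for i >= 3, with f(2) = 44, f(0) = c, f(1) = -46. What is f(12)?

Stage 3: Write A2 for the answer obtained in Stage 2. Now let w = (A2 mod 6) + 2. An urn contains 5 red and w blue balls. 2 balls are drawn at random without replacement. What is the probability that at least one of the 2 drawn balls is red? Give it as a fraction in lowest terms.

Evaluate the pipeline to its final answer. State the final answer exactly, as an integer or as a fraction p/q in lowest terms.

20/21

Stage 1: cross terms: (-26*-34 - -7*-20)=744, (-7*-2 - -17*-34)=-564, (-17*18 - -39*-2)=-384, (-39*2 - -31*18)=480, (-31*-20 - -26*2)=672; twice the area = |948| = 948; area = 474; answer 474
Stage 2: A1 = 474; threaded value p + q = 475; c = 26; f(3) = -3*(44) + 1*(-46) + 1*(26) = -152; iterating: f(3)=-152, f(4)=454, f(5)=-1470, f(6)=4712, f(7)=-15152, f(8)=48698, f(9)=-156534, f(10)=503148, f(11)=-1617280, f(12)=5198454; answer 5198454
Stage 3: A2 = 5198454; w = 2; total draws C(7,2) = 21; complement C(2,2) = 1; favorable 21 - 1 = 20; P = 20/21; answer 20/21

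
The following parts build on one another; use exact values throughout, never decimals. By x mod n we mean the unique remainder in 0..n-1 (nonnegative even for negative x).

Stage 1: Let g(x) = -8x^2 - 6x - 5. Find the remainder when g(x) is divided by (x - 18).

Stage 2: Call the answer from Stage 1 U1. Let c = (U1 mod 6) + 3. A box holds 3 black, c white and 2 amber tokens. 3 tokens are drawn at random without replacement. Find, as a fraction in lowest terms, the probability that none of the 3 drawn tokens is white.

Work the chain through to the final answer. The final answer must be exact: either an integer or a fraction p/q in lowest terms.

5/42

Stage 1: remainder = value at the root: -8*(18)^2 - 6*(18)^1 - 5 = (-2592) + (-108) + (-5) = -2705; answer -2705
Stage 2: U1 = -2705; c = 4; total draws C(9,3) = 84; favorable C(5,3) = 10; P = 5/42; answer 5/42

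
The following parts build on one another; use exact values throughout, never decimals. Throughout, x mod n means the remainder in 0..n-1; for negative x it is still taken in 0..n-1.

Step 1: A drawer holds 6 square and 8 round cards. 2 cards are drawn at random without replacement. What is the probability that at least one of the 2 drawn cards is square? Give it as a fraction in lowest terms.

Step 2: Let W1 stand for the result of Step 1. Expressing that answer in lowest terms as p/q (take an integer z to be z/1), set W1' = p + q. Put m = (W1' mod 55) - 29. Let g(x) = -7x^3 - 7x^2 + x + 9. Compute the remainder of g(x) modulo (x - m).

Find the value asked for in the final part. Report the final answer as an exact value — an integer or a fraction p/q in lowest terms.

Step 1: total draws C(14,2) = 91; complement C(8,2) = 28; favorable 91 - 28 = 63; P = 9/13; answer 9/13
Step 2: W1 = 9/13; threaded value p + q = 22; m = -7; remainder = value at the root: -7*(-7)^3 - 7*(-7)^2 + 1*(-7)^1 + 9 = (2401) + (-343) + (-7) + (9) = 2060; answer 2060

2060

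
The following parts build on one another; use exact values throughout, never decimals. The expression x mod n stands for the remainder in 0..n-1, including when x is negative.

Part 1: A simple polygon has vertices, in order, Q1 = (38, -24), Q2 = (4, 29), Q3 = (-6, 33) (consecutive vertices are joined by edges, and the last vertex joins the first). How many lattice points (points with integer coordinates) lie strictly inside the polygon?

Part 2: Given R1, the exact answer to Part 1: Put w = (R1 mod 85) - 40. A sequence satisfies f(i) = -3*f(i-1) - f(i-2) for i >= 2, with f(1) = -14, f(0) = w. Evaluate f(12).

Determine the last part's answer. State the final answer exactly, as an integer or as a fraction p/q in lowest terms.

897106

Part 1: cross terms: (38*29 - 4*-24)=1198, (4*33 - -6*29)=306, (-6*-24 - 38*33)=-1110; twice the area = |394| = 394; area = 197; boundary points = 1 + 2 + 1 = 4; strictly interior points = area - boundary/2 + 1 = 196; answer 196
Part 2: R1 = 196; w = -14; f(2) = -3*(-14) - 1*(-14) = 56; iterating: f(2)=56, f(3)=-154, f(4)=406, f(5)=-1064, f(6)=2786, f(7)=-7294, f(8)=19096, f(9)=-49994, f(10)=130886, f(11)=-342664, f(12)=897106; answer 897106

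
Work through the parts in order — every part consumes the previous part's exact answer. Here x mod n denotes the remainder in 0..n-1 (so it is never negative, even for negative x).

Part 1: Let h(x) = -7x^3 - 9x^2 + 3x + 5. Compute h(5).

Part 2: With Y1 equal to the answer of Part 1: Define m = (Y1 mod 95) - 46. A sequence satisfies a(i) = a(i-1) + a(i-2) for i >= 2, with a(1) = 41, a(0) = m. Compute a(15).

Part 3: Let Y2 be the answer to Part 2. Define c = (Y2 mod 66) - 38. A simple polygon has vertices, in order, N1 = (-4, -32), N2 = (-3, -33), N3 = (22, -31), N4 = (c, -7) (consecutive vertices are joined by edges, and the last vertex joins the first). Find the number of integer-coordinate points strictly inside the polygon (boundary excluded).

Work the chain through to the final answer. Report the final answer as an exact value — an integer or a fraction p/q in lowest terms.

313

Part 1: -7*(5)^3 - 9*(5)^2 + 3*(5)^1 + 5 = (-875) + (-225) + (15) + (5) = -1080; answer -1080
Part 2: Y1 = -1080; m = 14; a(2) = 1*(41) + 1*(14) = 55; iterating: a(2)=55, a(3)=96, a(4)=151, a(5)=247, a(6)=398, a(7)=645, a(8)=1043, a(9)=1688, a(10)=2731, a(11)=4419, a(12)=7150, a(13)=11569, a(14)=18719, a(15)=30288; answer 30288
Part 3: Y2 = 30288; c = 22; cross terms: (-4*-33 - -3*-32)=36, (-3*-31 - 22*-33)=819, (22*-7 - 22*-31)=528, (22*-32 - -4*-7)=-732; twice the area = |651| = 651; area = 651/2; boundary points = 1 + 1 + 24 + 1 = 27; strictly interior points = area - boundary/2 + 1 = 313; answer 313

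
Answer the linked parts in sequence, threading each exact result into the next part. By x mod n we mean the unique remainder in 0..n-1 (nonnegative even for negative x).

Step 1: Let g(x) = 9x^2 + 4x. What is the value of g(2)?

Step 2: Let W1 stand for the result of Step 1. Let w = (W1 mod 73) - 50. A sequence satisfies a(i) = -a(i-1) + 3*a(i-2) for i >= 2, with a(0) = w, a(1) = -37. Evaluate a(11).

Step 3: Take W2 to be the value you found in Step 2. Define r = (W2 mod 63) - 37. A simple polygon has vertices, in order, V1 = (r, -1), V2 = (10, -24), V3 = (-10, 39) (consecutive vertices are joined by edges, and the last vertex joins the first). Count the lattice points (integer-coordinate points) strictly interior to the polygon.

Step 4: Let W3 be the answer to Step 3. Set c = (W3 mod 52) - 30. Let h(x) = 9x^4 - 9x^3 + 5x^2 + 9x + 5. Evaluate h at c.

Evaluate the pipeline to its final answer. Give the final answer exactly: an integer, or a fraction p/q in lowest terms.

486995

Step 1: 9*(2)^2 + 4*(2)^1 = (36) + (8) = 44; answer 44
Step 2: W1 = 44; w = -6; a(2) = -1*(-37) + 3*(-6) = 19; iterating: a(2)=19, a(3)=-130, a(4)=187, a(5)=-577, a(6)=1138, a(7)=-2869, a(8)=6283, a(9)=-14890, a(10)=33739, a(11)=-78409; answer -78409
Step 3: W2 = -78409; r = -11; cross terms: (-11*-24 - 10*-1)=274, (10*39 - -10*-24)=150, (-10*-1 - -11*39)=439; twice the area = |863| = 863; area = 863/2; boundary points = 1 + 1 + 1 = 3; strictly interior points = area - boundary/2 + 1 = 431; answer 431
Step 4: W3 = 431; c = -15; 9*(-15)^4 - 9*(-15)^3 + 5*(-15)^2 + 9*(-15)^1 + 5 = (455625) + (30375) + (1125) + (-135) + (5) = 486995; answer 486995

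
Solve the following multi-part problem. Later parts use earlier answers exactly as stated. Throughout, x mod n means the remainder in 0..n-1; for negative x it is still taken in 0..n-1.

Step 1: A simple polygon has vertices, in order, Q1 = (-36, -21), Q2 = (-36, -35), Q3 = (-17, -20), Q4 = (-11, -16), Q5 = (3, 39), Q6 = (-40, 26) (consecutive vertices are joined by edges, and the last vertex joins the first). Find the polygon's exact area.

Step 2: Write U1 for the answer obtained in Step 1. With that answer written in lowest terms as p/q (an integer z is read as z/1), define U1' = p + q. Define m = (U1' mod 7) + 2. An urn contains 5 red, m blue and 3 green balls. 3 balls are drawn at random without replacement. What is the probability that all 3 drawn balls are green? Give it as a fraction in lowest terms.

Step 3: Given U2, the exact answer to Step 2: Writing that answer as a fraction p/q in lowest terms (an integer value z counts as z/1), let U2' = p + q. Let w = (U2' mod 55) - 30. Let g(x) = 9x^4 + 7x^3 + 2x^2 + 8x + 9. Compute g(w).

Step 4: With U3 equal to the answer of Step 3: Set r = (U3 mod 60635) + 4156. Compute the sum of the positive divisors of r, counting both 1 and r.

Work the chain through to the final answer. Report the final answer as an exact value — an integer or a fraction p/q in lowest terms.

79656

Step 1: cross terms: (-36*-35 - -36*-21)=504, (-36*-20 - -17*-35)=125, (-17*-16 - -11*-20)=52, (-11*39 - 3*-16)=-381, (3*26 - -40*39)=1638, (-40*-21 - -36*26)=1776; twice the area = |3714| = 3714; area = 1857; answer 1857
Step 2: U1 = 1857; threaded value p + q = 1858; m = 5; total draws C(13,3) = 286; favorable C(3,3) = 1; P = 1/286; answer 1/286
Step 3: U2 = 1/286; threaded value p + q = 287; w = -18; 9*(-18)^4 + 7*(-18)^3 + 2*(-18)^2 + 8*(-18)^1 + 9 = (944784) + (-40824) + (648) + (-144) + (9) = 904473; answer 904473
Step 4: U3 = 904473; r = 59739; 59739 = 3 * 19913; sigma = (1 + 3) * (1 + 19913) = 4 * 19914 = 79656; answer 79656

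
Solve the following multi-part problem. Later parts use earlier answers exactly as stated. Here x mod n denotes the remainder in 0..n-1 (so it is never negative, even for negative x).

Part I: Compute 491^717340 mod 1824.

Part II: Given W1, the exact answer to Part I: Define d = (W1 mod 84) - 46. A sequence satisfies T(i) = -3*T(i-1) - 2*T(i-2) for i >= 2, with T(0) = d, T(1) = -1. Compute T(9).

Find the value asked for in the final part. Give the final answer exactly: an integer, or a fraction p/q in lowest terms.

-5101

Part I: squarings mod 1824: 491^1=491, 491^2=313, 491^4=1297, 491^8=481, 491^16=1537, 491^32=289, 491^64=1441, 491^128=769, 491^256=385, 491^512=481, 491^1024=1537, 491^2048=289, 491^4096=1441, 491^8192=769, 491^16384=385, 491^32768=481, 491^65536=1537, 491^131072=289, 491^262144=1441, 491^524288=769; 491^717340 = 491^4 * 491^8 * 491^16 * 491^512 * 491^4096 * 491^8192 * 491^16384 * 491^32768 * 491^131072 * 491^524288 = 1297 (mod 1824); answer 1297
Part II: W1 = 1297; d = -9; T(2) = -3*(-1) - 2*(-9) = 21; iterating: T(2)=21, T(3)=-61, T(4)=141, T(5)=-301, T(6)=621, T(7)=-1261, T(8)=2541, T(9)=-5101; answer -5101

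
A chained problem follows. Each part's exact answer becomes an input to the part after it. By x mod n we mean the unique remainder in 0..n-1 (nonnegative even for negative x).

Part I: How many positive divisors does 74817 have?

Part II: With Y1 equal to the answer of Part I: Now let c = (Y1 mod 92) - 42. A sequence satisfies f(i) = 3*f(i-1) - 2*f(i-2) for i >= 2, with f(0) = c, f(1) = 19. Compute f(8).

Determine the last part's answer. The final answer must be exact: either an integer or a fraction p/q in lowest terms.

11449

Part I: 74817 = 3^3 * 17 * 163; number of divisors = (3+1) * (1+1) * (1+1) = 16; answer 16
Part II: Y1 = 16; c = -26; f(2) = 3*(19) - 2*(-26) = 109; iterating: f(2)=109, f(3)=289, f(4)=649, f(5)=1369, f(6)=2809, f(7)=5689, f(8)=11449; answer 11449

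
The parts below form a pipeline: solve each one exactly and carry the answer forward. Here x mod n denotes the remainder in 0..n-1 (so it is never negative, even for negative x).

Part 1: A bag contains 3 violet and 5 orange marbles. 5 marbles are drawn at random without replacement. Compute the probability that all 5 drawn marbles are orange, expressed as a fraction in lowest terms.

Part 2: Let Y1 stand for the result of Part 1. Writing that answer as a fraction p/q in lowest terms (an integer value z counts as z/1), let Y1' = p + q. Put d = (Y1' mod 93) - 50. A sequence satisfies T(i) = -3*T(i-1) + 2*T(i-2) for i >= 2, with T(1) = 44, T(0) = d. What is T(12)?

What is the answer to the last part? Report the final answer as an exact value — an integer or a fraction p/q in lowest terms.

-40481642

Part 1: total draws C(8,5) = 56; favorable C(5,5) = 1; P = 1/56; answer 1/56
Part 2: Y1 = 1/56; threaded value p + q = 57; d = 7; T(2) = -3*(44) + 2*(7) = -118; iterating: T(2)=-118, T(3)=442, T(4)=-1562, T(5)=5570, T(6)=-19834, T(7)=70642, T(8)=-251594, T(9)=896066, T(10)=-3191386, T(11)=11366290, T(12)=-40481642; answer -40481642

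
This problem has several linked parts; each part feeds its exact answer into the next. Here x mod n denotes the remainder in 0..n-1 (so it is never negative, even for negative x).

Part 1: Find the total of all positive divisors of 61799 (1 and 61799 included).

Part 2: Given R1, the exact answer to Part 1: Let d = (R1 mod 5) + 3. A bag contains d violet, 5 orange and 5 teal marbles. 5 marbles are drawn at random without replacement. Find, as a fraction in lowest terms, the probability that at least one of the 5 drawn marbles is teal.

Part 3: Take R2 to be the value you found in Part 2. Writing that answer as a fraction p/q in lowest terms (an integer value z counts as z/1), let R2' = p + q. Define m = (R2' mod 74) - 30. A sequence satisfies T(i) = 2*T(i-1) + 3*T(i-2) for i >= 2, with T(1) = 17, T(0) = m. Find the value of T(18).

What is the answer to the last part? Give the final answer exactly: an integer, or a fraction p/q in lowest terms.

-1065406370

Part 1: 61799 = 29 * 2131; sigma = (1 + 29) * (1 + 2131) = 30 * 2132 = 63960; answer 63960
Part 2: R1 = 63960; d = 3; total draws C(13,5) = 1287; complement C(8,5) = 56; favorable 1287 - 56 = 1231; P = 1231/1287; answer 1231/1287
Part 3: R2 = 1231/1287; threaded value p + q = 2518; m = -28; T(2) = 2*(17) + 3*(-28) = -50; iterating: T(2)=-50, T(3)=-49, T(4)=-248, T(5)=-643, T(6)=-2030, T(7)=-5989, T(8)=-18068, T(9)=-54103, T(10)=-162410, T(11)=-487129, T(12)=-1461488, T(13)=-4384363, T(14)=-13153190, T(15)=-39459469, T(16)=-118378508, T(17)=-355135423, T(18)=-1065406370; answer -1065406370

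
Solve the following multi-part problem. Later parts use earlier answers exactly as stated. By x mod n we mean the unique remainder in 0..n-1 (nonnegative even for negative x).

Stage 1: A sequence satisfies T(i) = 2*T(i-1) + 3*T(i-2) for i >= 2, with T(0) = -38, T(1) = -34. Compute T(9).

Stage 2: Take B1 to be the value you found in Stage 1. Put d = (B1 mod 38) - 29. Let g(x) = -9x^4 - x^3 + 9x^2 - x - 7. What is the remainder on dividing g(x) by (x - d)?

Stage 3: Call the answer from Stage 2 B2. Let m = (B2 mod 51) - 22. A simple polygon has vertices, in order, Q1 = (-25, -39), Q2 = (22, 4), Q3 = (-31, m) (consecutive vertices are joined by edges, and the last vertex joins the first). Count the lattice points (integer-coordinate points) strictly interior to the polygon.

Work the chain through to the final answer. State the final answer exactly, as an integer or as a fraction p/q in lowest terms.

1444

Stage 1: T(2) = 2*(-34) + 3*(-38) = -182; iterating: T(2)=-182, T(3)=-466, T(4)=-1478, T(5)=-4354, T(6)=-13142, T(7)=-39346, T(8)=-118118, T(9)=-354274; answer -354274
Stage 2: B1 = -354274; d = -29; remainder = value at the root: -9*(-29)^4 - 1*(-29)^3 + 9*(-29)^2 - 1*(-29)^1 - 7 = (-6365529) + (24389) + (7569) + (29) + (-7) = -6333549; answer -6333549
Stage 3: B2 = -6333549; m = 17; cross terms: (-25*4 - 22*-39)=758, (22*17 - -31*4)=498, (-31*-39 - -25*17)=1634; twice the area = |2890| = 2890; area = 1445; boundary points = 1 + 1 + 2 = 4; strictly interior points = area - boundary/2 + 1 = 1444; answer 1444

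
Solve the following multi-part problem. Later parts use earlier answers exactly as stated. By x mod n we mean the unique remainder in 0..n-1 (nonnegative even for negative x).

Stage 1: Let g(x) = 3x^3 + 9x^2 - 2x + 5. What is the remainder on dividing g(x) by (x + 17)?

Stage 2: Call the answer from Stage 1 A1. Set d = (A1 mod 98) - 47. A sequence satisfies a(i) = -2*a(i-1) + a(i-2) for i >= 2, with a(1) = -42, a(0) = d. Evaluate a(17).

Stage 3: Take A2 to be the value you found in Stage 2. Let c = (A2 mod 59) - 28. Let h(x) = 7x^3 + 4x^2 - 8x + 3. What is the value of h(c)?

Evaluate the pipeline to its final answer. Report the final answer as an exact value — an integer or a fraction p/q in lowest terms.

-3261

Stage 1: remainder = value at the root: 3*(-17)^3 + 9*(-17)^2 - 2*(-17)^1 + 5 = (-14739) + (2601) + (34) + (5) = -12099; answer -12099
Stage 2: A1 = -12099; d = 6; a(2) = -2*(-42) + 1*(6) = 90; iterating: a(2)=90, a(3)=-222, a(4)=534, a(5)=-1290, a(6)=3114, a(7)=-7518, a(8)=18150, a(9)=-43818, a(10)=105786, a(11)=-255390, a(12)=616566, a(13)=-1488522, a(14)=3593610, a(15)=-8675742, a(16)=20945094, a(17)=-50565930; answer -50565930
Stage 3: A2 = -50565930; c = -8; 7*(-8)^3 + 4*(-8)^2 - 8*(-8)^1 + 3 = (-3584) + (256) + (64) + (3) = -3261; answer -3261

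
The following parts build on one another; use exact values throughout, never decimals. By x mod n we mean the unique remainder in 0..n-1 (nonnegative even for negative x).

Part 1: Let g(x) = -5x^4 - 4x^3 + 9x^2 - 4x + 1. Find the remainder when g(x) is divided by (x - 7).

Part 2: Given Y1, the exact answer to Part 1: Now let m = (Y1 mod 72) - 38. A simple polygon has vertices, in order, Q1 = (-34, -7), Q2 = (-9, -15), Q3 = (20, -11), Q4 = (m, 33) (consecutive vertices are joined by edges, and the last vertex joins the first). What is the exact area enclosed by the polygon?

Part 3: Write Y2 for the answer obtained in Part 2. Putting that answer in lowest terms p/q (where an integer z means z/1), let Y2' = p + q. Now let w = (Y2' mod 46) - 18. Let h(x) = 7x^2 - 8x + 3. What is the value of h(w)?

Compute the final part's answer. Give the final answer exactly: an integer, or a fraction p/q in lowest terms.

4178

Part 1: remainder = value at the root: -5*(7)^4 - 4*(7)^3 + 9*(7)^2 - 4*(7)^1 + 1 = (-12005) + (-1372) + (441) + (-28) + (1) = -12963; answer -12963
Part 2: Y1 = -12963; m = 31; cross terms: (-34*-15 - -9*-7)=447, (-9*-11 - 20*-15)=399, (20*33 - 31*-11)=1001, (31*-7 - -34*33)=905; twice the area = |2752| = 2752; area = 1376; answer 1376
Part 3: Y2 = 1376; threaded value p + q = 1377; w = 25; 7*(25)^2 - 8*(25)^1 + 3 = (4375) + (-200) + (3) = 4178; answer 4178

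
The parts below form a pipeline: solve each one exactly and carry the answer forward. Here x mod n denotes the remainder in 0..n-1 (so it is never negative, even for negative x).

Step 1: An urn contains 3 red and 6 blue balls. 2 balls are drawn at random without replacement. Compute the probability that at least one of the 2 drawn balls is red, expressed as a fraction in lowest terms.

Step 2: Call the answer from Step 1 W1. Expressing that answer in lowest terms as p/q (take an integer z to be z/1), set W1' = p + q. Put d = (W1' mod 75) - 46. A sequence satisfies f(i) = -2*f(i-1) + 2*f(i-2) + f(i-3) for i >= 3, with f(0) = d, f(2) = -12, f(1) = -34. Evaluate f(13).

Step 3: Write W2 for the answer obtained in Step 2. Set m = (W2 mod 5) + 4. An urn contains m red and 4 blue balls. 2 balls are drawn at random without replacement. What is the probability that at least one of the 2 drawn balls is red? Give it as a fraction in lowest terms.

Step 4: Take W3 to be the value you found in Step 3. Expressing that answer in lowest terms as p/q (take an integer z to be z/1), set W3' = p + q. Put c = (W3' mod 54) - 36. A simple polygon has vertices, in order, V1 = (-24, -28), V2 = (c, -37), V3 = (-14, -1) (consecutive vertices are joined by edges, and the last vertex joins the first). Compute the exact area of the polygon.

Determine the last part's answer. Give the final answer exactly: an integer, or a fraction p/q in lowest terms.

Step 1: total draws C(9,2) = 36; complement C(6,2) = 15; favorable 36 - 15 = 21; P = 7/12; answer 7/12
Step 2: W1 = 7/12; threaded value p + q = 19; d = -27; f(3) = -2*(-12) + 2*(-34) + 1*(-27) = -71; iterating: f(3)=-71, f(4)=84, f(5)=-322, f(6)=741, f(7)=-2042, f(8)=5244, f(9)=-13831, f(10)=36108, f(11)=-94634, f(12)=247653, f(13)=-648466; answer -648466
Step 3: W2 = -648466; m = 8; total draws C(12,2) = 66; complement C(4,2) = 6; favorable 66 - 6 = 60; P = 10/11; answer 10/11
Step 4: W3 = 10/11; threaded value p + q = 21; c = -15; cross terms: (-24*-37 - -15*-28)=468, (-15*-1 - -14*-37)=-503, (-14*-28 - -24*-1)=368; twice the area = |333| = 333; area = 333/2; answer 333/2

333/2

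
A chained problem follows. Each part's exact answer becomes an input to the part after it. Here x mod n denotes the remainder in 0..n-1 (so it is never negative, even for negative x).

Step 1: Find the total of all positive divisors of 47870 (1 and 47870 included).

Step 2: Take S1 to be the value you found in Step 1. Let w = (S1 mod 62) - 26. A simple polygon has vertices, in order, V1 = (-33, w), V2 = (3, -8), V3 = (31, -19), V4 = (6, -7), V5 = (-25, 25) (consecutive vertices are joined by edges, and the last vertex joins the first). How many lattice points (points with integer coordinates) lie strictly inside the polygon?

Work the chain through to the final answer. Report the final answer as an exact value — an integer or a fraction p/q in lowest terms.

882

Step 1: 47870 = 2 * 5 * 4787; sigma = (1 + 2) * (1 + 5) * (1 + 4787) = 3 * 6 * 4788 = 86184; answer 86184
Step 2: S1 = 86184; w = -22; cross terms: (-33*-8 - 3*-22)=330, (3*-19 - 31*-8)=191, (31*-7 - 6*-19)=-103, (6*25 - -25*-7)=-25, (-25*-22 - -33*25)=1375; twice the area = |1768| = 1768; area = 884; boundary points = 2 + 1 + 1 + 1 + 1 = 6; strictly interior points = area - boundary/2 + 1 = 882; answer 882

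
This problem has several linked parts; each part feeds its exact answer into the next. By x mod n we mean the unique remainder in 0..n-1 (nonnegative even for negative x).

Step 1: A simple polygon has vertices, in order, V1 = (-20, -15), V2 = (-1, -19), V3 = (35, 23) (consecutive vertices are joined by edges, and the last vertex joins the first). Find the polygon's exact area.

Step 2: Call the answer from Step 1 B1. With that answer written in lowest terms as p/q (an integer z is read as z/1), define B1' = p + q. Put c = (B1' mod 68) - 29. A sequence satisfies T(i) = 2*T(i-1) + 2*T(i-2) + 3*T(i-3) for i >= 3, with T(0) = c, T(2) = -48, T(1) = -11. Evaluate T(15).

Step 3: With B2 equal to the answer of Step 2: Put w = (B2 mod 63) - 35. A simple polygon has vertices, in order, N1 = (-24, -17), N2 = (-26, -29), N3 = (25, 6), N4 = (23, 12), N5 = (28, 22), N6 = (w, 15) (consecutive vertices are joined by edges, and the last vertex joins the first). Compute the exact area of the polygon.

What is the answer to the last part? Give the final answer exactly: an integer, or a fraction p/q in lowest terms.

675

Step 1: cross terms: (-20*-19 - -1*-15)=365, (-1*23 - 35*-19)=642, (35*-15 - -20*23)=-65; twice the area = |942| = 942; area = 471; answer 471
Step 2: B1 = 471; threaded value p + q = 472; c = 35; T(3) = 2*(-48) + 2*(-11) + 3*(35) = -13; iterating: T(3)=-13, T(4)=-155, T(5)=-480, T(6)=-1309, T(7)=-4043, T(8)=-12144, T(9)=-36301, T(10)=-109019, T(11)=-327072, T(12)=-981085, T(13)=-2943371, T(14)=-8830128, T(15)=-26490253; answer -26490253
Step 3: B2 = -26490253; w = 15; cross terms: (-24*-29 - -26*-17)=254, (-26*6 - 25*-29)=569, (25*12 - 23*6)=162, (23*22 - 28*12)=170, (28*15 - 15*22)=90, (15*-17 - -24*15)=105; twice the area = |1350| = 1350; area = 675; answer 675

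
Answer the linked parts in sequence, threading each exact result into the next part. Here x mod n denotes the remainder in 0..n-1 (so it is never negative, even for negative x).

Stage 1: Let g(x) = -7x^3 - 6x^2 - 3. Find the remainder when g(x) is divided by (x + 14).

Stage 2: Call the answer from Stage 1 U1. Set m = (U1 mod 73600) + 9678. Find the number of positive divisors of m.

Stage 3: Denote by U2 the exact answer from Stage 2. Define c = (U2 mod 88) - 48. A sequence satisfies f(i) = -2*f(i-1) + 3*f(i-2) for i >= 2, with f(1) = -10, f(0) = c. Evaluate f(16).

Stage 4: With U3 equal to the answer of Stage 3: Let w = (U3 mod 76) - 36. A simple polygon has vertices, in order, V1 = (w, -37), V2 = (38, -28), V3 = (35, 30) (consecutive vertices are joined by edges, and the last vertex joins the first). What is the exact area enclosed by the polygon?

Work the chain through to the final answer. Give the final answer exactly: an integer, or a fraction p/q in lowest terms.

1535/2

Stage 1: remainder = value at the root: -7*(-14)^3 - 6*(-14)^2 - 3 = (19208) + (-1176) + (-3) = 18029; answer 18029
Stage 2: U1 = 18029; m = 27707; 27707 = 103 * 269; number of divisors = (1+1) * (1+1) = 4; answer 4
Stage 3: U2 = 4; c = -44; f(2) = -2*(-10) + 3*(-44) = -112; iterating: f(2)=-112, f(3)=194, f(4)=-724, f(5)=2030, f(6)=-6232, f(7)=18554, f(8)=-55804, f(9)=167270, f(10)=-501952, f(11)=1505714, f(12)=-4517284, f(13)=13551710, f(14)=-40655272, f(15)=121965674, f(16)=-365897164; answer -365897164
Stage 4: U3 = -365897164; w = 12; cross terms: (12*-28 - 38*-37)=1070, (38*30 - 35*-28)=2120, (35*-37 - 12*30)=-1655; twice the area = |1535| = 1535; area = 1535/2; answer 1535/2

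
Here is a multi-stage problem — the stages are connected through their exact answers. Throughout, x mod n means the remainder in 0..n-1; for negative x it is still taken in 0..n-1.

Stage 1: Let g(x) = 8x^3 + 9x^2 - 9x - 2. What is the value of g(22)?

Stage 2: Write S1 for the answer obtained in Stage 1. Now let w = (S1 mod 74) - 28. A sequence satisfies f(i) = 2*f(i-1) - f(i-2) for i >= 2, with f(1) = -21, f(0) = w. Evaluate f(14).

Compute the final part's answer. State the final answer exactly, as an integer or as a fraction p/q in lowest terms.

Stage 1: 8*(22)^3 + 9*(22)^2 - 9*(22)^1 - 2 = (85184) + (4356) + (-198) + (-2) = 89340; answer 89340
Stage 2: S1 = 89340; w = -6; f(2) = 2*(-21) - 1*(-6) = -36; iterating: f(2)=-36, f(3)=-51, f(4)=-66, f(5)=-81, f(6)=-96, f(7)=-111, f(8)=-126, f(9)=-141, f(10)=-156, f(11)=-171, f(12)=-186, f(13)=-201, f(14)=-216; answer -216

-216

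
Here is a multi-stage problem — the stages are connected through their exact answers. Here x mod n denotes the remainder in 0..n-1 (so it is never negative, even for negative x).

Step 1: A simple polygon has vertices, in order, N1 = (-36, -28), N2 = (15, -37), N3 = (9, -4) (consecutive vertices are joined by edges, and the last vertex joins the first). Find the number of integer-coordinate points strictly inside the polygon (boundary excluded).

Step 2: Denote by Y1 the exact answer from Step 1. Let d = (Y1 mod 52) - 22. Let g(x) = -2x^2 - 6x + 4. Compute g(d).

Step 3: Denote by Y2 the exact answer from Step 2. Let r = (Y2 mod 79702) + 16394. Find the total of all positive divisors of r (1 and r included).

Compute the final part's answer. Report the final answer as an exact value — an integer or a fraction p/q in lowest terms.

167804

Step 1: cross terms: (-36*-37 - 15*-28)=1752, (15*-4 - 9*-37)=273, (9*-28 - -36*-4)=-396; twice the area = |1629| = 1629; area = 1629/2; boundary points = 3 + 3 + 3 = 9; strictly interior points = area - boundary/2 + 1 = 811; answer 811
Step 2: Y1 = 811; d = 9; -2*(9)^2 - 6*(9)^1 + 4 = (-162) + (-54) + (4) = -212; answer -212
Step 3: Y2 = -212; r = 95884; 95884 = 2^2 * 23971; sigma = (1 + 2 + 4) * (1 + 23971) = 7 * 23972 = 167804; answer 167804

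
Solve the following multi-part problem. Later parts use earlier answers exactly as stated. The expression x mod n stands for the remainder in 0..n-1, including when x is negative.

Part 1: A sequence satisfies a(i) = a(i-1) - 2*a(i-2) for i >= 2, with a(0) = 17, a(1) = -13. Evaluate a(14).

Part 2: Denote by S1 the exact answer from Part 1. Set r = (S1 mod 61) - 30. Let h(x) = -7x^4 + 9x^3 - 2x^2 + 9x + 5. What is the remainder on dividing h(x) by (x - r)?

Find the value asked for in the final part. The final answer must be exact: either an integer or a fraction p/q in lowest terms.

Part 1: a(2) = 1*(-13) - 2*(17) = -47; iterating: a(2)=-47, a(3)=-21, a(4)=73, a(5)=115, a(6)=-31, a(7)=-261, a(8)=-199, a(9)=323, a(10)=721, a(11)=75, a(12)=-1367, a(13)=-1517, a(14)=1217; answer 1217
Part 2: S1 = 1217; r = 28; remainder = value at the root: -7*(28)^4 + 9*(28)^3 - 2*(28)^2 + 9*(28)^1 + 5 = (-4302592) + (197568) + (-1568) + (252) + (5) = -4106335; answer -4106335

-4106335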